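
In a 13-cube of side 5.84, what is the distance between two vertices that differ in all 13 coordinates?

||(5.84,5.84,...,5.84)|| = √(13)·5.84 ≈ 21.0564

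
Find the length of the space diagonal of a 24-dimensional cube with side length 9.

The space diagonal of an n-cube of side s is s√n. Here 9·√24 ≈ 44.0908.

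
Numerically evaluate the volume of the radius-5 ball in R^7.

V = 250000·π^3/21 ≈ 369122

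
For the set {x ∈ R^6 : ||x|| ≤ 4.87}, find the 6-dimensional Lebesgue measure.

The n-ball volume is π^(n/2)·r^n/Γ(n/2+1). With n=6, r=4.87: V ≈ 68940.1.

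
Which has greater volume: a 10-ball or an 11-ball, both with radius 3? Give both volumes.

V_10(3) ≈ 150585. V_11(3) ≈ 333763. The 11-ball is larger.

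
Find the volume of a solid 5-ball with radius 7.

V_5(7) = π^(5/2) · (7)^5 / Γ(5/2 + 1) = 134456·π^2/15 ≈ 88468.5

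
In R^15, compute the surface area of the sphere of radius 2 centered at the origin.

The surface area of an n-ball is 2π^(n/2) r^(n-1) / Γ(n/2). For n=15, r=2: 4194304·π^7/135135 ≈ 93743.5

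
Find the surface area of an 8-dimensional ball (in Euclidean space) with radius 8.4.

S = n·V_n(r)/r = 8·V_8(8.4)/8.4 (volume-to-surface relation), giving 9.58149e+07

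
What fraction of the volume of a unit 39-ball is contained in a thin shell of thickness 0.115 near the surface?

Shell fraction = 1 - (1-0.115)^39 ≈ 0.991473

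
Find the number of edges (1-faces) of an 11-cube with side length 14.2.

Choose 1 of 11 axes to span the face (C(11,1) = 11 ways), then fix each of the remaining 10 coordinates at one of its two extreme values (2^10 = 1024 ways): 11·1024 = 11264.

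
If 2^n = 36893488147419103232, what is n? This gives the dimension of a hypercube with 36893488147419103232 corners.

n = log_2(36893488147419103232) = 65.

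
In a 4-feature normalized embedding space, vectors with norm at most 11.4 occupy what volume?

The n-ball volume is π^(n/2)·r^n/Γ(n/2+1). With n=4, r=11.4: V ≈ 83346.8.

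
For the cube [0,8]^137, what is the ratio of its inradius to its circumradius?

r_in / r_out = (8/2) / (8√137/2) = 1/√137 ≈ 0.0854358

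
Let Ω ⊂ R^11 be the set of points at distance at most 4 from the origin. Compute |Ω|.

Volume = π^{11/2}·(4)^11/Γ(13/2) = 268435456·π^5/10395 ≈ 7.9025e+06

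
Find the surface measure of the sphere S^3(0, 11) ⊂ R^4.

S = n·V_n(r)/r = 4·V_4(11)/11 (volume-to-surface relation), giving 2662·π^2 ≈ 26272.9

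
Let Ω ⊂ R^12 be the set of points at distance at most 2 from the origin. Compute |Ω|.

V_12(2) = π^(12/2) · (2)^12 / Γ(12/2 + 1) = 256·π^6/45 ≈ 5469.24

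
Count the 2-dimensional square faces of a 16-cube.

Number of 2-faces = C(16,2) · 2^(16-2) = 120 · 16384 = 1966080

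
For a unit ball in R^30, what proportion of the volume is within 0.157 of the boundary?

V(inner)/V(outer) = ((1-0.157)/1)^30 ≈ 0.005954, so the shell fraction is 0.994046.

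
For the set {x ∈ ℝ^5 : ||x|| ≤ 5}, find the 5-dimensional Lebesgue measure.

V_5(5) = π^(5/2) · (5)^5 / Γ(5/2 + 1) = 5000·π^2/3 ≈ 16449.3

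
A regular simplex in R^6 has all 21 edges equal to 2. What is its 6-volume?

V = (2^6 / 6!) · √((6+1) / 2^6) ≈ 0.0293972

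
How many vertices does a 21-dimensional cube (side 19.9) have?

An n-cube has 2^n vertices; for n = 21 that is 2^21 = 2097152.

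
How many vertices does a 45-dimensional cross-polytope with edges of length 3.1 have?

An n-cross-polytope has 2n vertices; here n = 45, giving 90.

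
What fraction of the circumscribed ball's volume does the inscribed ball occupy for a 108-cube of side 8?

Volume scales as r^n, and r_in/r_out = 1/√108, giving (1/√108)^108 ≈ 1.56717e-110.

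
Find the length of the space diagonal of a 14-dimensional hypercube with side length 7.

Diagonal = √14 · 7 ≈ 26.1916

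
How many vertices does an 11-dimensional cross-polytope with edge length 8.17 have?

The 11-dimensional cross-polytope has 2n = 2·11 = 22 vertices.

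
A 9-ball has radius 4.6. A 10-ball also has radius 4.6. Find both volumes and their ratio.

V_9(4.6) ≈ 3.04185e+06. V_10(4.6) ≈ 1.0818e+07. Ratio V_9/V_10 ≈ 0.2812.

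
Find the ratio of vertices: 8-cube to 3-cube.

The 8-cube has 2^8 = 256 vertices. The 3-cube has 2^3 = 8 vertices. Ratio: 256/8 = 32.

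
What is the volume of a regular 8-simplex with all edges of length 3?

V_8 = √(9) · 3^8 / (8! · 2^(8/2)) ≈ 0.0305106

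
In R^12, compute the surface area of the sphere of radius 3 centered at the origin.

S = n·V_n(r)/r = 12·V_12(3)/3 (volume-to-surface relation), giving 59049·π^6/20 ≈ 2.83845e+06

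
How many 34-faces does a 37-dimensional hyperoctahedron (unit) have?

Number of 34-faces = 2^(34+1) · C(37,34+1) = 34359738368 · 666 = 22883585753088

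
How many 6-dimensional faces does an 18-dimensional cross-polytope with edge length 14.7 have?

An n-cross-polytope has 2^(k+1)·C(n,k+1) k-faces. Here 2^7·C(18,7) = 128·31824 = 4073472.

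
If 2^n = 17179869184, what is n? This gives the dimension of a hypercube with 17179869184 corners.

2^n = 17179869184 ⇒ n = log_2(17179869184) = 34.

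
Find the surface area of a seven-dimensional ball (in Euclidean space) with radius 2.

S_7(2) = 2·π^(7/2)·(2)^6 / Γ(7/2) = 1024·π^3/15 ≈ 2116.7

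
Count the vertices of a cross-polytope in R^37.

The vertices are ±e_1, ..., ±e_37, so there are 2·37 = 74.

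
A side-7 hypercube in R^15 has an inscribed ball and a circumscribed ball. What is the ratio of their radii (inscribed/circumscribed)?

Ratio = (s/2)/(s√15/2) = 15^(-1/2) ≈ 0.258199.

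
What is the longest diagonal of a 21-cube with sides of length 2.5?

||(2.5,2.5,...,2.5)|| = √(21)·2.5 ≈ 11.4564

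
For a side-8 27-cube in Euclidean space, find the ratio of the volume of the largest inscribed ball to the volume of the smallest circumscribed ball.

The radii are 8/2 and 8√27/2, so the volume ratio is (1/√27)^27 = 27^{-27/2} ≈ 4.74886e-20.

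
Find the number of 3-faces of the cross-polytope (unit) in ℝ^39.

f_3(39-orthoplex) = 2^4 · (39 choose 4) = 1316016.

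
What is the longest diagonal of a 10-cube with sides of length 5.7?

d = √(5.7² + 5.7² + ... + 5.7²) [10 terms] = √(10·5.7²) = 5.7√10 ≈ 18.025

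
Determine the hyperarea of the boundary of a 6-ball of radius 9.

S = n·V_n(r)/r = 6·V_6(9)/9 (volume-to-surface relation), giving 59049·π^3 ≈ 1.83089e+06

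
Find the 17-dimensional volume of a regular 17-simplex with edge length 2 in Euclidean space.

V = (2^17 / 17!) · √((17+1) / 2^17) ≈ 4.3184e-12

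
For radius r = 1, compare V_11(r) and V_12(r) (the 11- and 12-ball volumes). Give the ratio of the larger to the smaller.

V_11(1) ≈ 1.8841, V_12(1) ≈ 1.33526. The 11-ball is larger by a factor of 1.411.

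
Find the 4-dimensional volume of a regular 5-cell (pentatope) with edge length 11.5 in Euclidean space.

For a regular n-simplex with edge a, V = (a^n / n!)·√((n+1)/2^n). With a=11.5, n=4: V ≈ 407.385.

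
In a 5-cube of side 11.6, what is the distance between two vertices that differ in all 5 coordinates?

Diagonal = √5 · 11.6 ≈ 25.9384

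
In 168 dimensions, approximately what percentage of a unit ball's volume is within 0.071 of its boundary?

1 - (1-0.071)^168 ≈ 0.9999957671 ≈ 99.999577%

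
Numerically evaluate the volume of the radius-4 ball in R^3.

V_3(4) = π^(3/2) · (4)^3 / Γ(3/2 + 1) = 256·π/3 ≈ 268.083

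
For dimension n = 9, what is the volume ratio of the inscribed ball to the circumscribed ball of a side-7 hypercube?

V_in / V_out = (r_in/r_out)^9 = (1/√9)^9 = 9^(-9/2) ≈ 5.08053e-05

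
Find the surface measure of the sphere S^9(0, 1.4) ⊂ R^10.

|∂B_10(1.4)| ≈ 526.891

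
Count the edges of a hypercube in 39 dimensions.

The 39-cube has n·2^(n-1) = 39·2^38 = 39·274877906944 = 10720238370816 edges.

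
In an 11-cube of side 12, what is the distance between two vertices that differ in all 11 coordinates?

The space diagonal of an n-cube of side s is s√n. Here 12·√11 ≈ 39.7995.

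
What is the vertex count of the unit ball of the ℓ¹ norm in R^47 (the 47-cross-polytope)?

The 47-dimensional cross-polytope has 2n = 2·47 = 94 vertices.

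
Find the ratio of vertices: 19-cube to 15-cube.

The 19-cube has 2^19 = 524288 vertices. The 15-cube has 2^15 = 32768 vertices. Ratio: 524288/32768 = 16.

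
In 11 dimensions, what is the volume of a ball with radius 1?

V_11(1) = π^(11/2) · (1)^11 / Γ(11/2 + 1) = 64·π^5/10395 ≈ 1.8841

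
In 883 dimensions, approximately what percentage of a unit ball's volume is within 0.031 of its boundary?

1 - (1-0.031)^883 ≈ 1 - 8.393e-13 ≈ (100 - 8.39e-11)%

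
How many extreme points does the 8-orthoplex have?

The vertices are ±e_1, ..., ±e_8, so there are 2·8 = 16.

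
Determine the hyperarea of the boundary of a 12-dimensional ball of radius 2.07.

S = n·V_n(r)/r = 12·V_12(2.07)/2.07 (volume-to-surface relation), giving 47909.5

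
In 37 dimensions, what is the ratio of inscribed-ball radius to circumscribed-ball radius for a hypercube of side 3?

r_in / r_out = (3/2) / (3√37/2) = 1/√37 ≈ 0.164399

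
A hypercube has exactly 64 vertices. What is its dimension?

n = log_2(64) = 6.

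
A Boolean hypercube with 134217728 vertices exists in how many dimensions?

Since 2^n = 134217728, we have n = 27.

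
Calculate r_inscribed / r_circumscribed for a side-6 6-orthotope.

r_in / r_out = (6/2) / (6√6/2) = 1/√6 ≈ 0.408248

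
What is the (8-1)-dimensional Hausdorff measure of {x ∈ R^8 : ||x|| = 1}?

|∂B_8(1)| = π^4/3 ≈ 32.4697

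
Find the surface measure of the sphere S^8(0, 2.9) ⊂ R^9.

|∂B_9(2.9)| ≈ 148506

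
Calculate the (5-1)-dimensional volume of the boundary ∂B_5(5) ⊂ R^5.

S = n·V_n(r)/r = 5·V_5(5)/5 (volume-to-surface relation), giving 5000·π^2/3 ≈ 16449.3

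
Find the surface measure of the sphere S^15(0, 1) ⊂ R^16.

S = n·V_n(r)/r = 16·V_16(1)/1 (volume-to-surface relation), giving π^8/2520 ≈ 3.76529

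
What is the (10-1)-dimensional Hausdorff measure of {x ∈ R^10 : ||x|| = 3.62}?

The surface area of an n-ball is 2π^(n/2) r^(n-1) / Γ(n/2). For n=10, r=3.62: 2.72236e+06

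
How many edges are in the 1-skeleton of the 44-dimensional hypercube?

Number of 1-faces = C(44,1)·2^(44-1) = 44·8796093022208 = 387028092977152.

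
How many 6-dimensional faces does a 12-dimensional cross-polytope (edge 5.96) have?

Number of 6-faces = 2^(6+1) · C(12,6+1) = 128 · 792 = 101376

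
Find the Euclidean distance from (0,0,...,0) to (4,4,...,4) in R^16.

||(4,4,...,4)|| = √(16)·4 = 16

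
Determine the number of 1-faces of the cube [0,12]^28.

Choose 1 of 28 axes to span the face (C(28,1) = 28 ways), then fix each of the remaining 27 coordinates at one of its two extreme values (2^27 = 134217728 ways): 28·134217728 = 3758096384.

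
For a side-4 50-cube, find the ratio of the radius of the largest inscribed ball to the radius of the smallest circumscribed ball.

Ratio = (s/2)/(s√50/2) = 50^(-1/2) ≈ 0.141421.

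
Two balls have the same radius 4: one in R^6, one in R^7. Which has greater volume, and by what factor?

V_6(4) ≈ 21167, V_7(4) ≈ 77410.6. The 7-ball is larger by a factor of 3.657.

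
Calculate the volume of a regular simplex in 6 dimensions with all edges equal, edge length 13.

V_6 = √(7) · 13^6 / (6! · 2^(6/2)) ≈ 2217.11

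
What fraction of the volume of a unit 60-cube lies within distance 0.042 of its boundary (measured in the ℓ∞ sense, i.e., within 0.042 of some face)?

The inner cube has side 1-2·0.042 = 0.916 and volume (0.916)^60 ≈ 0.005173, so the shell holds 0.994827 of the volume.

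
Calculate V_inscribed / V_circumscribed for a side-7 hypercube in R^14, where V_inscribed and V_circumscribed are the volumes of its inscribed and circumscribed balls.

V_in / V_out = (r_in/r_out)^14 = (1/√14)^14 = 14^(-14/2) ≈ 9.48645e-09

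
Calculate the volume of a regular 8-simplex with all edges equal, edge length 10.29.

For a regular n-simplex with edge a, V = (a^n / n!)·√((n+1)/2^n). With a=10.29, n=8: V ≈ 584.526.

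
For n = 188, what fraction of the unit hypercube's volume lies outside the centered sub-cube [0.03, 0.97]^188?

Shell fraction = 1 - (1-0.06)^188 ≈ 0.999991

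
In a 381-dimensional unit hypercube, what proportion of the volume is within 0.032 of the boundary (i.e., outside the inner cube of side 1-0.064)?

The inner cube has side 1-2·0.032 = 0.936 and volume (0.936)^381 ≈ 1.138e-11, so the shell holds 1 - 1.138e-11 of the volume.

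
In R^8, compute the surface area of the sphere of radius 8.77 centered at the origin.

S_8(8.77) = 2·π^(8/2)·(8.77)^7 / Γ(8/2) ≈ 1.29561e+08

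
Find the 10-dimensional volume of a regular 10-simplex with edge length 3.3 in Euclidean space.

Volume = 3.3^10 · √(11/2^10) / 10! ≈ 0.00437444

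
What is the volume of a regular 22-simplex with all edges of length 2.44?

V = (2.44^22 / 22!) · √((22+1) / 2^22) ≈ 6.93975e-16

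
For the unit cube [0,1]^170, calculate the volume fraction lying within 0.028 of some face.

1 - (1 - 2·0.028)^170 = 1 - 0.944^170 ≈ 0.999944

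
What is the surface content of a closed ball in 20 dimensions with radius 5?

S_20(5) = 2·π^(20/2)·(5)^19 / Γ(20/2) = 3814697265625·π^10/36288 ≈ 9.84455e+12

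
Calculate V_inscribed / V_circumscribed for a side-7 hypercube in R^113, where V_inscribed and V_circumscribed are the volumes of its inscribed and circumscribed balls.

V_in/V_out = n^(-n/2) = 113^(-113/2) ≈ 1.00246e-116.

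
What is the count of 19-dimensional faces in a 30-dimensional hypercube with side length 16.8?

Choose 19 of 30 axes to span the face (C(30,19) = 54627300 ways), then fix each of the remaining 11 coordinates at one of its two extreme values (2^11 = 2048 ways): 54627300·2048 = 111876710400.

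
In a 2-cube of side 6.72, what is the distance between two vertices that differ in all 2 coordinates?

d = √(6.72² + 6.72² + ... + 6.72²) [2 terms] = √(2·6.72²) = 6.72√2 ≈ 9.50352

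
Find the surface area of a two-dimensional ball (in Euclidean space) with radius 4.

S = n·V_n(r)/r = 2·V_2(4)/4 (volume-to-surface relation), giving 2πr = 2π·4 ≈ 25.1327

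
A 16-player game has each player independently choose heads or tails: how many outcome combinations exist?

Each vertex is a binary string of length 16, so there are 2^16 = 65536.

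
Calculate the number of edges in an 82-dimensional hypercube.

An n-cube has n·2^(n-1) edges. With n = 82: 82·2417851639229258349412352 = 198263834416799184651812864.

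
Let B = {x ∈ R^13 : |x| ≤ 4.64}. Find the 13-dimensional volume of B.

The n-ball volume is π^(n/2)·r^n/Γ(n/2+1). With n=13, r=4.64: V ≈ 4.20799e+08.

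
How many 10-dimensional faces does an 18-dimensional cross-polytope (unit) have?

Number of 10-faces = 2^(10+1) · C(18,10+1) = 2048 · 31824 = 65175552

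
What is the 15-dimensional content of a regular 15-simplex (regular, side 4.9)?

V = (4.9^15 / 15!) · √((15+1) / 2^15) ≈ 0.00038087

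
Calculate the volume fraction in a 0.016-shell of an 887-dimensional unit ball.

1 - (1-0.016)^887 ≈ 0.9999993881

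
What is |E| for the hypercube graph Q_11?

Each of the 2^11 = 2048 vertices has degree 11; total edges = 11·2^11/2 = 11264.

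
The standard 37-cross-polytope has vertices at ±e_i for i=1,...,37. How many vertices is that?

The 37-dimensional cross-polytope has 2n = 2·37 = 74 vertices.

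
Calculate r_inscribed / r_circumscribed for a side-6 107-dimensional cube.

r_in = 6/2 (half the side); r_out = 6√107/2 (half the diagonal). Ratio = 1/√107 ≈ 0.0966736.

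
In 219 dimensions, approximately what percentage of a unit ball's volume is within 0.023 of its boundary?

1 - (1-0.023)^219 ≈ 0.993878 ≈ 99.39%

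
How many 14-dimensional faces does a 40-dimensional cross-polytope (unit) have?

Number of 14-faces = 2^(14+1) · C(40,14+1) = 32768 · 40225345056 = 1318104106795008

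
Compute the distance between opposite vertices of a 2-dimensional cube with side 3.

||(3,3,...,3)|| = √(2)·3 ≈ 4.24264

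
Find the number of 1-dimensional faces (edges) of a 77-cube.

The 77-cube has n·2^(n-1) = 77·2^76 = 77·75557863725914323419136 = 5817955506895402903273472 edges.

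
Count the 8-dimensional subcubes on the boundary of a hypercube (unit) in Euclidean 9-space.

f_8(9-cube) = (9 choose 8) · 2^1 = 18.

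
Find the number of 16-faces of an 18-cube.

Number of 16-faces = C(18,16) · 2^(18-16) = 153 · 4 = 612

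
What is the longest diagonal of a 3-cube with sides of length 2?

d = √(2² + 2² + ... + 2²) [3 terms] = √(3·2²) = 2√3 ≈ 3.4641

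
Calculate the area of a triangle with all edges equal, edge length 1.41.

Area = (√3/4) · 1.41² = 0.860873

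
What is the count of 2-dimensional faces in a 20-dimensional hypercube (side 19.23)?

Number of 2-faces = C(20,2) · 2^(20-2) = 190 · 262144 = 49807360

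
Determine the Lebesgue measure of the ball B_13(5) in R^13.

V_13(5) = π^(13/2) · (5)^13 / Γ(13/2 + 1) = 31250000000·π^6/27027 ≈ 1.11161e+09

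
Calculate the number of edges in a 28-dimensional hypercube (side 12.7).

The 28-cube has n·2^(n-1) = 28·2^27 = 28·134217728 = 3758096384 edges.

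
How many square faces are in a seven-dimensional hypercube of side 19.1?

Choose 2 of 7 axes to span the face (C(7,2) = 21 ways), then fix each of the remaining 5 coordinates at one of its two extreme values (2^5 = 32 ways): 21·32 = 672.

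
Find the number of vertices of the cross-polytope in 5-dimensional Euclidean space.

Number of 0-faces = 2^(0+1) · C(5,0+1) = 2 · 5 = 10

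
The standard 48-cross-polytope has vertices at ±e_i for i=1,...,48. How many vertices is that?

The 48-dimensional cross-polytope has 2n = 2·48 = 96 vertices.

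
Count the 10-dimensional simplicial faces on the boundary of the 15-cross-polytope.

An n-cross-polytope has 2^(k+1)·C(n,k+1) k-faces. Here 2^11·C(15,11) = 2048·1365 = 2795520.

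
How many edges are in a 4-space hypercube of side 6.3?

Number of 1-faces = C(4,1) · 2^(4-1) = 4 · 8 = 32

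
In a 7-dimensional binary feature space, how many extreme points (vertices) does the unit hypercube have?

Each vertex is a binary string of length 7, so there are 2^7 = 128.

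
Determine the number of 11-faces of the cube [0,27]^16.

An n-cube has C(n,k)·2^(n-k) k-faces. Here C(16,11)·2^5 = 4368·32 = 139776.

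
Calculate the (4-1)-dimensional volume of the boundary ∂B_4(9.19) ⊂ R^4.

The surface area of an n-ball is 2π^(n/2) r^(n-1) / Γ(n/2). For n=4, r=9.19: 15320.6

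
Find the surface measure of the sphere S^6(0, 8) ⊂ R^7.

The surface area of an n-ball is 2π^(n/2) r^(n-1) / Γ(n/2). For n=7, r=8: 4194304·π^3/15 ≈ 8.66998e+06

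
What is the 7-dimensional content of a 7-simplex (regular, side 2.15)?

V = (2.15^7 / 7!) · √((7+1) / 2^7) ≈ 0.0105336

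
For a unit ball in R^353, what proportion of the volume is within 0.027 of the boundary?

Shell fraction = 1 - (1-0.027)^353 ≈ 0.999936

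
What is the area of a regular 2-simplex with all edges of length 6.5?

Area = (√3/4) · 6.5² = 18.2948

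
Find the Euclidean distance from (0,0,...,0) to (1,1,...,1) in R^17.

Diagonal = √17 · 1 ≈ 4.12311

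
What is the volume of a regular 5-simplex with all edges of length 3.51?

V = (3.51^5 / 5!) · √((5+1) / 2^5) ≈ 1.92245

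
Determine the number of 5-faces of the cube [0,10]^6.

Choose 5 of 6 axes to span the face (C(6,5) = 6 ways), then fix each of the remaining 1 coordinate at one of its two extreme values (2^1 = 2 ways): 6·2 = 12.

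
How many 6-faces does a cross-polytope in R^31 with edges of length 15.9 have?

Number of 6-faces = 2^(6+1) · C(31,6+1) = 128 · 2629575 = 336585600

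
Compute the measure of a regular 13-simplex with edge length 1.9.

V_13 = √(14) · 1.9^13 / (13! · 2^(13/2)) ≈ 2.79181e-08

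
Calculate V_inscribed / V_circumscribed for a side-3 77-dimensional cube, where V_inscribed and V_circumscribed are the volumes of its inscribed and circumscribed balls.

Volume scales as r^n, and r_in/r_out = 1/√77, giving (1/√77)^77 ≈ 2.34481e-73.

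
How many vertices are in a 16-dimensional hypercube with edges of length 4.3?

An n-cube has C(n,k)·2^(n-k) k-faces. Here C(16,0)·2^16 = 1·65536 = 65536.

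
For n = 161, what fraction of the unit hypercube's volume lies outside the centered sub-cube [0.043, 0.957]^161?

1 - (1 - 2·0.043)^161 = 1 - 0.914^161 ≈ 0.9999994844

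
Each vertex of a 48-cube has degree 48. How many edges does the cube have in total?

An n-cube has n·2^(n-1) edges. With n = 48: 48·140737488355328 = 6755399441055744.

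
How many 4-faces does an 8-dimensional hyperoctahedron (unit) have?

f_4(8-orthoplex) = 2^5 · (8 choose 5) = 1792.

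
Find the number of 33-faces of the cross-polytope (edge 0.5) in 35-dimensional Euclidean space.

An n-cross-polytope has 2^(k+1)·C(n,k+1) k-faces. Here 2^34·C(35,34) = 17179869184·35 = 601295421440.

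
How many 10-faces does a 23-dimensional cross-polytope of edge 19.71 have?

Number of 10-faces = 2^(10+1) · C(23,10+1) = 2048 · 1352078 = 2769055744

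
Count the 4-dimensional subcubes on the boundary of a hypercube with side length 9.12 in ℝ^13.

Number of 4-faces = C(13,4) · 2^(13-4) = 715 · 512 = 366080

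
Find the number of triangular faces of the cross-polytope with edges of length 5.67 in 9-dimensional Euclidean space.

Each 2-face is the convex hull of 3 vertices, one chosen as ±e_i from each of 3 distinct axes: 2^3·C(9,3) = 672.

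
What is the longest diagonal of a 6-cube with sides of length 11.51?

d = √(11.51² + 11.51² + ... + 11.51²) [6 terms] = √(6·11.51²) = 11.51√6 ≈ 28.1936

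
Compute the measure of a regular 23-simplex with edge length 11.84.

V_23 = √(24) · 11.84^23 / (23! · 2^(23/2)) ≈ 0.318314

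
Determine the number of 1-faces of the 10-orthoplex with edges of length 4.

Number of 1-faces = 2^(1+1) · C(10,1+1) = 4 · 45 = 180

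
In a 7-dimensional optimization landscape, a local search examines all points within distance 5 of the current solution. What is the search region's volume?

V_7(5) = π^(7/2) · (5)^7 / Γ(7/2 + 1) = 250000·π^3/21 ≈ 369122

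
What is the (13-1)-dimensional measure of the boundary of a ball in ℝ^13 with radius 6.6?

|∂B_13(6.6)| ≈ 8.08746e+10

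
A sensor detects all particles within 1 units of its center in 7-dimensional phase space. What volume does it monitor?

V = 16·π^3/105 ≈ 4.72477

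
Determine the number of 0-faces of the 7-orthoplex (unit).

Number of 0-faces = 2^(0+1) · C(7,0+1) = 2 · 7 = 14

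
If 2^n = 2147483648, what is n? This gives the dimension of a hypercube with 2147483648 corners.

2^n = 2147483648 ⇒ n = log_2(2147483648) = 31.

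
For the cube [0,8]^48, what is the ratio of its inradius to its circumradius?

r_in = 8/2 (half the side); r_out = 8√48/2 (half the diagonal). Ratio = 1/√48 ≈ 0.144338.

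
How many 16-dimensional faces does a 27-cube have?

Choose 16 of 27 axes to span the face (C(27,16) = 13037895 ways), then fix each of the remaining 11 coordinates at one of its two extreme values (2^11 = 2048 ways): 13037895·2048 = 26701608960.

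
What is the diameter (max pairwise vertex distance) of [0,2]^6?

Diagonal = √6 · 2 ≈ 4.89898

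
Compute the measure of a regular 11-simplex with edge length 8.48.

V_11 = √(12) · 8.48^11 / (11! · 2^(11/2)) ≈ 31.2697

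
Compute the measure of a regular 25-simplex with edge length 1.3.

V = (1.3^25 / 25!) · √((25+1) / 2^25) ≈ 4.00451e-26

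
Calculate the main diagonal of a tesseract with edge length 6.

d = √(6² + 6² + ... + 6²) [4 terms] = √(4·6²) = 6√4 = 12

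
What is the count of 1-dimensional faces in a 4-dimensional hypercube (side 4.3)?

Number of 1-faces = C(4,1) · 2^(4-1) = 4 · 8 = 32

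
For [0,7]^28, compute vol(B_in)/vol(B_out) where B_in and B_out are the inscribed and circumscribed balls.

Volume scales as r^n, and r_in/r_out = 1/√28, giving (1/√28)^28 ≈ 5.49272e-21.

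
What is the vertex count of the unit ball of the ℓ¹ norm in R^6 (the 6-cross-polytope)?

The vertices are ±e_1, ..., ±e_6, so there are 2·6 = 12.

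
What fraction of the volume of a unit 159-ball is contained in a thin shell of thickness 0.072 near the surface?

Shell fraction = 1 - (1-0.072)^159 ≈ 0.999993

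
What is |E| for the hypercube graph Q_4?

An n-cube has n·2^(n-1) edges. With n = 4: 4·8 = 32.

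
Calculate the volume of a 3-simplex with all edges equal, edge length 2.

Volume = (√2/12) · 2³ = 0.942809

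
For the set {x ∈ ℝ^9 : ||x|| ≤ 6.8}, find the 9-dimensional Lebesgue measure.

Volume = π^{9/2}·(6.8)^9/Γ(11/2) ≈ 1.02541e+08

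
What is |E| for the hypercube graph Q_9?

The 9-cube has n·2^(n-1) = 9·2^8 = 9·256 = 2304 edges.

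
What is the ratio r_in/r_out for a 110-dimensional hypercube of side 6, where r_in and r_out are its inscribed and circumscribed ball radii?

r_in / r_out = (6/2) / (6√110/2) = 1/√110 ≈ 0.0953463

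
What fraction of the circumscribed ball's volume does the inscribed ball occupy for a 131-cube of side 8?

V_in / V_out = (r_in/r_out)^131 = (1/√131)^131 = 131^(-131/2) ≈ 2.0832e-139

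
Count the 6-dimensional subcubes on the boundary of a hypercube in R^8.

Choose 6 of 8 axes to span the face (C(8,6) = 28 ways), then fix each of the remaining 2 coordinates at one of its two extreme values (2^2 = 4 ways): 28·4 = 112.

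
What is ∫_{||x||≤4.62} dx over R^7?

Volume = π^{7/2}·(4.62)^7/Γ(9/2) ≈ 212263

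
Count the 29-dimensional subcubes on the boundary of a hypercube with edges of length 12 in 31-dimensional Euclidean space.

Number of 29-faces = C(31,29) · 2^(31-29) = 465 · 4 = 1860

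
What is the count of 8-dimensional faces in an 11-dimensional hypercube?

An n-cube has C(n,k)·2^(n-k) k-faces. Here C(11,8)·2^3 = 165·8 = 1320.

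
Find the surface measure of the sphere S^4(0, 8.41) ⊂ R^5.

S_5(8.41) = 2·π^(5/2)·(8.41)^4 / Γ(5/2) ≈ 131660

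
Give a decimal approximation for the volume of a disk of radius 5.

V_2(5) = π^(2/2) · (5)^2 / Γ(2/2 + 1) = 25·π ≈ 78.5398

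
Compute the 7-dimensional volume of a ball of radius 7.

The n-ball volume is π^(n/2)·r^n/Γ(n/2+1). With n=7, r=7: V = 1882384·π^3/15 ≈ 3.89105e+06.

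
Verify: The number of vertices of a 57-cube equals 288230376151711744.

False. The 57-cube has 2^57 = 144115188075855872 vertices.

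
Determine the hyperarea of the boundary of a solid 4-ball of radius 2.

S = n·V_n(r)/r = 4·V_4(2)/2 (volume-to-surface relation), giving 16·π^2 ≈ 157.914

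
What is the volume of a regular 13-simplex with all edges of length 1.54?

Volume = 1.54^13 · √(14/2^13) / 13! ≈ 1.81911e-09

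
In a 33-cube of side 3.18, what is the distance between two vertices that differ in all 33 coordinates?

Diagonal = √33 · 3.18 ≈ 18.2677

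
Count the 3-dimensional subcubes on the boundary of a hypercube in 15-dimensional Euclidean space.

An n-cube has C(n,k)·2^(n-k) k-faces. Here C(15,3)·2^12 = 455·4096 = 1863680.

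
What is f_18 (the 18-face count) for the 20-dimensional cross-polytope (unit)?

Each 18-face is the convex hull of 19 vertices, one chosen as ±e_i from each of 19 distinct axes: 2^19·C(20,19) = 10485760.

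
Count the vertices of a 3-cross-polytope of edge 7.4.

An n-cross-polytope has 2n vertices; here n = 3, giving 6.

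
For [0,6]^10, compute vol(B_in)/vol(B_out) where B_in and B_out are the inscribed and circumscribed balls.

V_in/V_out = n^(-n/2) = 10^(-10/2) ≈ 1e-05.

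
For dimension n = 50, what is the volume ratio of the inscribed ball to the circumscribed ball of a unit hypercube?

V_in/V_out = n^(-n/2) = 50^(-50/2) ≈ 3.35544e-43.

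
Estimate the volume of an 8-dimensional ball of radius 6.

V = 69984·π^4 ≈ 6.81708e+06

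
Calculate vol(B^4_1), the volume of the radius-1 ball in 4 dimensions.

Volume = π^{4/2}·(1)^4/Γ(3) = π^2/2 ≈ 4.9348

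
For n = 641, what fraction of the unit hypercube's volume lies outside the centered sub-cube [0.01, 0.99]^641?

Shell fraction = 1 - (1-0.02)^641 ≈ 0.9999976236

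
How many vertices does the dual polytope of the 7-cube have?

The 7-dimensional cross-polytope has 2n = 2·7 = 14 vertices.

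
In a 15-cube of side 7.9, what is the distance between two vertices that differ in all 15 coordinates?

||(7.9,7.9,...,7.9)|| = √(15)·7.9 ≈ 30.5966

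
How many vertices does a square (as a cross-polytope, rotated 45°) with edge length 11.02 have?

The vertices are ±e_1, ..., ±e_2, so there are 2·2 = 4.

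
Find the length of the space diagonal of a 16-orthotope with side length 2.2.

The space diagonal of an n-cube of side s is s√n. Here 2.2·√16 = 8.8.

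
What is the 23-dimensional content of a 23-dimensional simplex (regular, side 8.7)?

V_23 = √(24) · 8.7^23 / (23! · 2^(23/2)) ≈ 0.000265894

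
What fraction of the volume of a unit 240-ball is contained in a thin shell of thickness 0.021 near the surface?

1 - (1-0.021)^240 ≈ 0.993865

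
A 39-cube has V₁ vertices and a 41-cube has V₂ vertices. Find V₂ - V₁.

V₁ = 2^39 = 549755813888. V₂ = 2^41 = 2199023255552. V₂ - V₁ = 1649267441664.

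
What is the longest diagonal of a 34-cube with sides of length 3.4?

Diagonal = √34 · 3.4 ≈ 19.8252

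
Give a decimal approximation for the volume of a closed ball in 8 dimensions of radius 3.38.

Volume = π^{8/2}·(3.38)^8/Γ(5) ≈ 69138.8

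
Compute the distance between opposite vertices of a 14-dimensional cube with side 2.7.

Diagonal = √14 · 2.7 ≈ 10.1025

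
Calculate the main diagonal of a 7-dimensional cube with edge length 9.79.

Diagonal = √7 · 9.79 ≈ 25.9019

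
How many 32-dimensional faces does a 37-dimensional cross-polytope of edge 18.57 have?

Each 32-face is the convex hull of 33 vertices, one chosen as ±e_i from each of 33 distinct axes: 2^33·C(37,33) = 567322230128640.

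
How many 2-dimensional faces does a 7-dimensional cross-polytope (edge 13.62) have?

f_2(7-orthoplex) = 2^3 · (7 choose 3) = 280.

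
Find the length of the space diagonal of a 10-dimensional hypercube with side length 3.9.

Diagonal = √10 · 3.9 ≈ 12.3329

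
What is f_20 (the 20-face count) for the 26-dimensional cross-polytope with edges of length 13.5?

Number of 20-faces = 2^(20+1) · C(26,20+1) = 2097152 · 65780 = 137950658560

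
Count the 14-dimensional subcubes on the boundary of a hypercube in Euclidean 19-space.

Choose 14 of 19 axes to span the face (C(19,14) = 11628 ways), then fix each of the remaining 5 coordinates at one of its two extreme values (2^5 = 32 ways): 11628·32 = 372096.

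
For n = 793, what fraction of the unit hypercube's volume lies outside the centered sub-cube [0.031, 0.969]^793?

Shell fraction = 1 - (1-0.062)^793 ≈ 1 - 9.054e-23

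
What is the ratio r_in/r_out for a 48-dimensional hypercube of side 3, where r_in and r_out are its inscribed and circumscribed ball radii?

Ratio = (s/2)/(s√48/2) = 48^(-1/2) ≈ 0.144338.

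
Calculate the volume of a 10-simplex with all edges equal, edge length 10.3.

V_10 = √(11) · 10.3^10 / (10! · 2^(10/2)) ≈ 383.845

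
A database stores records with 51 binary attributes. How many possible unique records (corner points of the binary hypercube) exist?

An n-cube has 2^n vertices; for n = 51 that is 2^51 = 2251799813685248.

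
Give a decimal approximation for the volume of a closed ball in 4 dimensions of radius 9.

The n-ball volume is π^(n/2)·r^n/Γ(n/2+1). With n=4, r=9: V = 6561·π^2/2 ≈ 32377.2.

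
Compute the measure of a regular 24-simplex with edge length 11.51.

For a regular n-simplex with edge a, V = (a^n / n!)·√((n+1)/2^n). With a=11.51, n=24: V ≈ 0.0575059.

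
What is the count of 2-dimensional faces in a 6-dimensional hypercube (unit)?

Number of 2-faces = C(6,2) · 2^(6-2) = 15 · 16 = 240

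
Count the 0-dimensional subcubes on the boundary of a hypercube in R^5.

f_0(5-cube) = (5 choose 0) · 2^5 = 32.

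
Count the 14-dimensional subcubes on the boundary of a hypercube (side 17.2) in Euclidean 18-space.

Choose 14 of 18 axes to span the face (C(18,14) = 3060 ways), then fix each of the remaining 4 coordinates at one of its two extreme values (2^4 = 16 ways): 3060·16 = 48960.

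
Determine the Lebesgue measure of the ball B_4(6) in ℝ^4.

The n-ball volume is π^(n/2)·r^n/Γ(n/2+1). With n=4, r=6: V = 648·π^2 ≈ 6395.5.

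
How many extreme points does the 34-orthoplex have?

The vertices are ±e_1, ..., ±e_34, so there are 2·34 = 68.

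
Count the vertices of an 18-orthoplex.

The vertices are ±e_1, ..., ±e_18, so there are 2·18 = 36.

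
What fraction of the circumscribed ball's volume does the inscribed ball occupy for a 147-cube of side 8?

Volume scales as r^n, and r_in/r_out = 1/√147, giving (1/√147)^147 ≈ 5.03705e-160.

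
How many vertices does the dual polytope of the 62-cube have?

An n-cross-polytope has 2n vertices; here n = 62, giving 124.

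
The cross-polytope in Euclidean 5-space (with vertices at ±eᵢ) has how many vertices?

The 5-dimensional cross-polytope has 2n = 2·5 = 10 vertices.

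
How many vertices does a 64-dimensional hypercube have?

The 64-cube has 2^64 = 18446744073709551616 vertices.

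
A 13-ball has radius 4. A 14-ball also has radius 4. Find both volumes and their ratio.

V_13(4) ≈ 6.11113e+07. V_14(4) ≈ 1.60864e+08. Ratio V_13/V_14 ≈ 0.3799.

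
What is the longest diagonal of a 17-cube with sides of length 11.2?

The space diagonal of an n-cube of side s is s√n. Here 11.2·√17 ≈ 46.1788.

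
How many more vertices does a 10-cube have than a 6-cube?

The 10-cube has 2^10 = 1024 vertices. The 6-cube has 2^6 = 64 vertices. Difference: 1024 - 64 = 960.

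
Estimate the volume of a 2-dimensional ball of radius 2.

V_2(2) = π^(2/2) · (2)^2 / Γ(2/2 + 1) = 4·π ≈ 12.5664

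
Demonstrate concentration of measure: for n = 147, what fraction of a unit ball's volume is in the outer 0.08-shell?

1 - (1-0.08)^147 ≈ 0.9999952487 ≈ 99.999525%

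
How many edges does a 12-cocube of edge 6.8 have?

Number of 1-faces = 2^(1+1) · C(12,1+1) = 4 · 66 = 264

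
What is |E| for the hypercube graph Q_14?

Number of 1-faces = C(14,1)·2^(14-1) = 14·8192 = 114688.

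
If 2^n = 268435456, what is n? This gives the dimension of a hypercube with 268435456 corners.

n = log_2(268435456) = 28.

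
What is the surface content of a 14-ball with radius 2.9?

S_14(2.9) = 2·π^(14/2)·(2.9)^13 / Γ(14/2) ≈ 8.60836e+06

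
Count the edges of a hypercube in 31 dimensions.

The 31-cube has n·2^(n-1) = 31·2^30 = 31·1073741824 = 33285996544 edges.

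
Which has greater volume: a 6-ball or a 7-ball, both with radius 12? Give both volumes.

V_6(12) ≈ 1.54307e+07. V_7(12) ≈ 1.69297e+08. The 7-ball is larger.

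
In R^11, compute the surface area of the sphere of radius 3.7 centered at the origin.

The surface area of an n-ball is 2π^(n/2) r^(n-1) / Γ(n/2). For n=11, r=3.7: 9.96586e+06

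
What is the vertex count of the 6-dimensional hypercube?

An n-cube has 2^n vertices; for n = 6 that is 2^6 = 64.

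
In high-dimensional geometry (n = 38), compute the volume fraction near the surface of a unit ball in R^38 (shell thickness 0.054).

1 - (1-0.054)^38 ≈ 0.878699 ≈ 87.87%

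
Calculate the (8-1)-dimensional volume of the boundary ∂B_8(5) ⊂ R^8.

S = n·V_n(r)/r = 8·V_8(5)/5 (volume-to-surface relation), giving 78125·π^4/3 ≈ 2.5367e+06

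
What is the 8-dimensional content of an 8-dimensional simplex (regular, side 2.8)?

V = (2.8^8 / 8!) · √((8+1) / 2^8) ≈ 0.0175689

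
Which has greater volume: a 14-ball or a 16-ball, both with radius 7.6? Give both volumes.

V_14(7.6) ≈ 1.28531e+12. V_16(7.6) ≈ 2.91539e+13. The 16-ball is larger.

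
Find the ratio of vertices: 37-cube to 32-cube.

The 37-cube has 2^37 = 137438953472 vertices. The 32-cube has 2^32 = 4294967296 vertices. Ratio: 137438953472/4294967296 = 32.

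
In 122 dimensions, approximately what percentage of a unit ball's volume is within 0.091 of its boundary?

1 - (1-0.091)^122 ≈ 0.999991 ≈ 99.999119%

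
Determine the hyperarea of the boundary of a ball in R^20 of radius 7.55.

The surface area of an n-ball is 2π^(n/2) r^(n-1) / Γ(n/2). For n=20, r=7.55: 2.47604e+16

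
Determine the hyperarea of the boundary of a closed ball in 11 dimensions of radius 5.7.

S_11(5.7) = 2·π^(11/2)·(5.7)^10 / Γ(11/2) ≈ 7.50319e+08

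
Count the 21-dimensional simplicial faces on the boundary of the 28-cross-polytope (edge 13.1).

Number of 21-faces = 2^(21+1) · C(28,21+1) = 4194304 · 376740 = 1580162088960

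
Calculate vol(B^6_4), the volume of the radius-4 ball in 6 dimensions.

Volume = π^{6/2}·(4)^6/Γ(4) = 2048·π^3/3 ≈ 21167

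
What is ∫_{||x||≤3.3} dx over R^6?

V_6(3.3) = π^(6/2) · (3.3)^6 / Γ(6/2 + 1) ≈ 6673.94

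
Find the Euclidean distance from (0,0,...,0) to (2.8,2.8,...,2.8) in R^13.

The space diagonal of an n-cube of side s is s√n. Here 2.8·√13 ≈ 10.0955.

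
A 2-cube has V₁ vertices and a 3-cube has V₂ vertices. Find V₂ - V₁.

V₁ = 2^2 = 4. V₂ = 2^3 = 8. V₂ - V₁ = 4.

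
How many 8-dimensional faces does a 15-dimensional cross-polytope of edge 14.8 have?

Each 8-face is the convex hull of 9 vertices, one chosen as ±e_i from each of 9 distinct axes: 2^9·C(15,9) = 2562560.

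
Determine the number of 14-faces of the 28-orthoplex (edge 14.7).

An n-cross-polytope has 2^(k+1)·C(n,k+1) k-faces. Here 2^15·C(28,15) = 32768·37442160 = 1226904698880.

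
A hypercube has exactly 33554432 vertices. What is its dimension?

The n-cube has 2^n vertices, and 33554432 = 2^25, so n = 25.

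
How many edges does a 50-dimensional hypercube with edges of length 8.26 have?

The 50-cube has n·2^(n-1) = 50·2^49 = 50·562949953421312 = 28147497671065600 edges.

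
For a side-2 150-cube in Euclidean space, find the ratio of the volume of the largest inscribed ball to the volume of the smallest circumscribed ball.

The radii are 2/2 and 2√150/2, so the volume ratio is (1/√150)^150 = 150^{-150/2} ≈ 6.21091e-164.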